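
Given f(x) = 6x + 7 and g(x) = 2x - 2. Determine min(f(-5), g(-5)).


f(-5) = -23
g(-5) = -12
min = -23

-23


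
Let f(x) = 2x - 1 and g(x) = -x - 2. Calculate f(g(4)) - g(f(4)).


f(g(4)) = -13
g(f(4)) = -9
Difference = -4

-4


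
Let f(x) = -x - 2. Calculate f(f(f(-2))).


f(-2) = 0
f(0) = -2
f(-2) = 0

0


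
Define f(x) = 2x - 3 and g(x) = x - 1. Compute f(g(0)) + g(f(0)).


f(g(0)) = -5
g(f(0)) = -4
Sum = -9

-9


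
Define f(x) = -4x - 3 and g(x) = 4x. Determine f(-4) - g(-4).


f(-4) = 13
g(-4) = -16
Difference = 29

29


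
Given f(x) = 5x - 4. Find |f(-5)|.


f(-5) = -29
|-29| = 29

29


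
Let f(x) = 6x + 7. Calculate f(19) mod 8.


f(19) = 121
121 mod 8 = 1

1


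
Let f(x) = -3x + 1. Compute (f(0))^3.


f(0) = 1
(1)^3 = 1

1


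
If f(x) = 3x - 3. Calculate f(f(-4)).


f(-4) = -15
f(-15) = -48

-48


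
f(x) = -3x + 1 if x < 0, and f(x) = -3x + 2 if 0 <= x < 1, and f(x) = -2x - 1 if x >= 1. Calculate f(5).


-11


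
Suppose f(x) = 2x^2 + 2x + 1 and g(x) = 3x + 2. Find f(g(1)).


g(1) = 5
f(5) = 2*(5)^2 + 2*(5) + 1 = 61

61


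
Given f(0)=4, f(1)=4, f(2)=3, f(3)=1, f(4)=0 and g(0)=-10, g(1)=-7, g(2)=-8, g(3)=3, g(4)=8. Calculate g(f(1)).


f(1) = 4
g(4) = 8

8


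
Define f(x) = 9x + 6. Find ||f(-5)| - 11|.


28


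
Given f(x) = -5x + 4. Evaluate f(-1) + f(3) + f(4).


f(-1) = 9
f(3) = -11
f(4) = -16
Sum = -18

-18


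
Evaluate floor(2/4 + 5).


2/4 = 0.5
0.5 + 5 = 5.5
floor(5.5) = 5

5


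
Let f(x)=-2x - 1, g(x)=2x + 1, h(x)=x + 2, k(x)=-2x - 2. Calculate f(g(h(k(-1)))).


k(-1) = 0
h(0) = 2
g(2) = 5
f(5) = -11

-11


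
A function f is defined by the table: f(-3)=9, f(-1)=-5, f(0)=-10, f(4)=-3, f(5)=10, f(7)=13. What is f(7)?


13


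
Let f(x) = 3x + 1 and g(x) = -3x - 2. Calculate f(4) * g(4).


f(4) = 13
g(4) = -14
Product = -182

-182


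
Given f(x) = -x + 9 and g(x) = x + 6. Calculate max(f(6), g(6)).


f(6) = 3
g(6) = 12
max = 12

12


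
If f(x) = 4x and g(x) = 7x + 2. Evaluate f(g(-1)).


g(-1) = -5
f(-5) = -20

-20


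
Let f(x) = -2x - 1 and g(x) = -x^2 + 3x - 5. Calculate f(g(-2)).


29


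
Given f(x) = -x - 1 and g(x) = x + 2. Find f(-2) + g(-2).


f(-2) = 1
g(-2) = 0
Sum = 1

1


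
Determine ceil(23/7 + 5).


23/7 = 3.2857
3.2857 + 5 = 8.2857
ceil(8.2857) = 9

9


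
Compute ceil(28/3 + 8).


28/3 = 9.3333
9.3333 + 8 = 17.3333
ceil(17.3333) = 18

18


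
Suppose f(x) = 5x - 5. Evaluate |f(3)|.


f(3) = 10
|10| = 10

10


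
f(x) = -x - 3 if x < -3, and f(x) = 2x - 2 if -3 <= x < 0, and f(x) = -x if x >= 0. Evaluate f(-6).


-6 satisfies x < -3
f(-6) = 3

3


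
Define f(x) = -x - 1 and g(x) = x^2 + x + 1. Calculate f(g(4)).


-22


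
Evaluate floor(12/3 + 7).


11


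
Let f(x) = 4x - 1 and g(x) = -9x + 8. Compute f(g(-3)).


g(-3) = 35
f(35) = 139

139


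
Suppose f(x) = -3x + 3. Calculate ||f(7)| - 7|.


f(7) = -18
|-18| = 18
|18 - 7| = 11

11


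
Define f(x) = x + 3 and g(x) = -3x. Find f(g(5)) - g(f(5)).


f(g(5)) = -12
g(f(5)) = -24
Difference = 12

12


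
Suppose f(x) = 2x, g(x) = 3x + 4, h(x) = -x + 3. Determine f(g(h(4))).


h(4) = -1
g(-1) = 1
f(1) = 2

2


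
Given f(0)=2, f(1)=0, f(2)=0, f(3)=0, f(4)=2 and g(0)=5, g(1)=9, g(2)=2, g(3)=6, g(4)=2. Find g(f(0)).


2


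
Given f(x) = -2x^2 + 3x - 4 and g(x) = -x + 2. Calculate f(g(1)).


g(1) = 1
f(1) = (-2)*(1)^2 + 3*(1) - 4 = -3

-3


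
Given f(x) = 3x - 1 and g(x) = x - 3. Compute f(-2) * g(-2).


f(-2) = -7
g(-2) = -5
Product = 35

35


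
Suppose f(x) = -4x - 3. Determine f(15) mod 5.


f(15) = -63
-63 mod 5 = 2

2


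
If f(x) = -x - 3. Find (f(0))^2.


f(0) = -3
(-3)^2 = 9

9


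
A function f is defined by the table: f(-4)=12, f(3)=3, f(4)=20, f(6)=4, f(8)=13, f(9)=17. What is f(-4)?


Reading from the table at x = -4

12


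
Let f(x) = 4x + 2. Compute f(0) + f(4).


f(0) = 2
f(4) = 18
Sum = 20

20


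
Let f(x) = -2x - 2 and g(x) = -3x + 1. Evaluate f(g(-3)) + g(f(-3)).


f(g(-3)) = -22
g(f(-3)) = -11
Sum = -33

-33


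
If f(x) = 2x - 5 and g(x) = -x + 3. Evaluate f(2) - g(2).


f(2) = -1
g(2) = 1
Difference = -2

-2


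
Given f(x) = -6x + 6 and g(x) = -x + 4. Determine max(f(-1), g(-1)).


f(-1) = 12
g(-1) = 5
max = 12

12


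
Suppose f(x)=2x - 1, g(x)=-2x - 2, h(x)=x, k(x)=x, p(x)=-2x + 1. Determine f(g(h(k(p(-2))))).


p(-2) = 5
k(5) = 5
h(5) = 5
g(5) = -12
f(-12) = -25

-25


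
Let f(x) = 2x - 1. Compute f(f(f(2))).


9


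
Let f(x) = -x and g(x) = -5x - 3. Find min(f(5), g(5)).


f(5) = -5
g(5) = -28
min = -28

-28


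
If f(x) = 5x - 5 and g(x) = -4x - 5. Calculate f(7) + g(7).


f(7) = 30
g(7) = -33
Sum = -3

-3


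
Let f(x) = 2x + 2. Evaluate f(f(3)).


f(3) = 8
f(8) = 18

18


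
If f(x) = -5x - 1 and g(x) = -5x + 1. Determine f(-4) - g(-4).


f(-4) = 19
g(-4) = 21
Difference = -2

-2


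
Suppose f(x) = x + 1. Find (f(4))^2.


f(4) = 5
(5)^2 = 25

25


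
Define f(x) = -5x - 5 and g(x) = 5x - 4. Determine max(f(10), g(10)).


f(10) = -55
g(10) = 46
max = 46

46


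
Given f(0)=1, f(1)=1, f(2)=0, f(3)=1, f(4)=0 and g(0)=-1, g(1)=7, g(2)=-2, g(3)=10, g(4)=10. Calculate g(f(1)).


7


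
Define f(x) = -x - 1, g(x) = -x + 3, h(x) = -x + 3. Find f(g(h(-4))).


3


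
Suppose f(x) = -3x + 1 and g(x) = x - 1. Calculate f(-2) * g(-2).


f(-2) = 7
g(-2) = -3
Product = -21

-21


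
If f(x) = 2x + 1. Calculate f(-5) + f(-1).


f(-5) = -9
f(-1) = -1
Sum = -10

-10


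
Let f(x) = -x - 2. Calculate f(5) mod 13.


f(5) = -7
-7 mod 13 = 6

6


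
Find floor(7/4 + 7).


7/4 = 1.75
1.75 + 7 = 8.75
floor(8.75) = 8

8


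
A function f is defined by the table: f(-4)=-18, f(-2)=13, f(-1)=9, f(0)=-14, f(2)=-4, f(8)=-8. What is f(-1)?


Reading from the table at x = -1

9


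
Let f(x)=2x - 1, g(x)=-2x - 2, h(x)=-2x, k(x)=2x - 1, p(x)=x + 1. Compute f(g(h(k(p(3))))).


p(3) = 4
k(4) = 7
h(7) = -14
g(-14) = 26
f(26) = 51

51


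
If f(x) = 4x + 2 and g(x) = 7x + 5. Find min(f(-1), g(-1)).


f(-1) = -2
g(-1) = -2
min = -2

-2


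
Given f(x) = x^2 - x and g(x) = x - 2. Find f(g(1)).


2


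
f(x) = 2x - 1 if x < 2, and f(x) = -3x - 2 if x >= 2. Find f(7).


7 satisfies x >= 2
f(7) = -23

-23


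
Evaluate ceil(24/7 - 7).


24/7 = 3.4286
3.4286 - 7 = -3.5714
ceil(-3.5714) = -3

-3


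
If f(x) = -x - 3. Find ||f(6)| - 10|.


f(6) = -9
|-9| = 9
|9 - 10| = 1

1


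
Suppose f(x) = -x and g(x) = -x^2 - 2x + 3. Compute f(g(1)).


g(1) = 0
f(0) = 0

0


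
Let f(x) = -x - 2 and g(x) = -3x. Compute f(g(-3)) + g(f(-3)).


f(g(-3)) = -11
g(f(-3)) = -3
Sum = -14

-14


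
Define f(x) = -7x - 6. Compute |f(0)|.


f(0) = -6
|-6| = 6

6


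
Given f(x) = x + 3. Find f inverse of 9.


Solve x + 3 = 9
x = (9 - 3) / 1 = 6

6


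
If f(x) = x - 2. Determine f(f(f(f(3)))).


f(3) = 1
f(1) = -1
f(-1) = -3
f(-3) = -5

-5


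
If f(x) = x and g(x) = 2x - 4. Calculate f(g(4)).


g(4) = 4
f(4) = 4

4


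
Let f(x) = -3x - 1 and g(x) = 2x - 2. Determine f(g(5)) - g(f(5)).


f(g(5)) = -25
g(f(5)) = -34
Difference = 9

9


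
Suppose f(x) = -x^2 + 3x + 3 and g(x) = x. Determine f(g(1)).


g(1) = 1
f(1) = (-1)*(1)^2 + 3*(1) + 3 = 5

5


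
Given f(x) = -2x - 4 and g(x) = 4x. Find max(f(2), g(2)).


f(2) = -8
g(2) = 8
max = 8

8


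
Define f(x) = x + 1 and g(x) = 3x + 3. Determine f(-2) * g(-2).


f(-2) = -1
g(-2) = -3
Product = 3

3


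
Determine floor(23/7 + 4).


23/7 = 3.2857
3.2857 + 4 = 7.2857
floor(7.2857) = 7

7


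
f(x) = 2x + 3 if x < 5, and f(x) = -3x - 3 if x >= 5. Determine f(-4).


-4 satisfies x < 5
f(-4) = -5

-5


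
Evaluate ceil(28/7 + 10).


28/7 = 4
4 + 10 = 14
ceil(14) = 14

14


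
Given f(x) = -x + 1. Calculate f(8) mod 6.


f(8) = -7
-7 mod 6 = 5

5


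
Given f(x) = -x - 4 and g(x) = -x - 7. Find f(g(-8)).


g(-8) = 1
f(1) = -5

-5


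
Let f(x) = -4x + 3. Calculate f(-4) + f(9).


f(-4) = 19
f(9) = -33
Sum = -14

-14


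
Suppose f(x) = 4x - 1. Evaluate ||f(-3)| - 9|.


4


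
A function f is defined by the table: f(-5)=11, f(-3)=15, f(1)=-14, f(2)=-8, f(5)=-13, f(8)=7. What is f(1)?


Reading from the table at x = 1

-14


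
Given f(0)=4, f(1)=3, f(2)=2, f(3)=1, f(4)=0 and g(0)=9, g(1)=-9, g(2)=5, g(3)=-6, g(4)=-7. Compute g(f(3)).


f(3) = 1
g(1) = -9

-9


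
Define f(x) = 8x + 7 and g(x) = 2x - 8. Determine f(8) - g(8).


f(8) = 71
g(8) = 8
Difference = 63

63


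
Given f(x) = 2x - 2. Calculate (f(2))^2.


f(2) = 2
(2)^2 = 4

4


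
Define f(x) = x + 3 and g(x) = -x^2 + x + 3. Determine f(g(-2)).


g(-2) = -3
f(-3) = 0

0


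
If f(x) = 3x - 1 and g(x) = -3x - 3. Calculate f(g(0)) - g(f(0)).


f(g(0)) = -10
g(f(0)) = 0
Difference = -10

-10


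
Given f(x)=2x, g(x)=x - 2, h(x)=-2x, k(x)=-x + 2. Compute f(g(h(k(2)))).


k(2) = 0
h(0) = 0
g(0) = -2
f(-2) = -4

-4


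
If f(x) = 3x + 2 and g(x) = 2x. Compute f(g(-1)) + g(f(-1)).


f(g(-1)) = -4
g(f(-1)) = -2
Sum = -6

-6


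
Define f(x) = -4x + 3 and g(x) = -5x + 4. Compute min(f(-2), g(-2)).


f(-2) = 11
g(-2) = 14
min = 11

11


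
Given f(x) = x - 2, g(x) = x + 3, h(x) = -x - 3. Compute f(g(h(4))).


h(4) = -7
g(-7) = -4
f(-4) = -6

-6


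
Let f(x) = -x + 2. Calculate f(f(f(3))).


-1


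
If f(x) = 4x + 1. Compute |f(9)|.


f(9) = 37
|37| = 37

37


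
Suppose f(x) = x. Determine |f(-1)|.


f(-1) = -1
|-1| = 1

1


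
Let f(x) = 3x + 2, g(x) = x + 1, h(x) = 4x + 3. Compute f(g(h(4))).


h(4) = 19
g(19) = 20
f(20) = 62

62


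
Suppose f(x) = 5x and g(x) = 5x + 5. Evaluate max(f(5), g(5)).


f(5) = 25
g(5) = 30
max = 30

30


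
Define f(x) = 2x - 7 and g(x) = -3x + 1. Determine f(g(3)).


g(3) = -8
f(-8) = -23

-23


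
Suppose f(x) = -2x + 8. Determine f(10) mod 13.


f(10) = -12
-12 mod 13 = 1

1


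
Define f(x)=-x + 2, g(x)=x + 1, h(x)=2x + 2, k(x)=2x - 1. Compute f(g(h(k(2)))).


k(2) = 3
h(3) = 8
g(8) = 9
f(9) = -7

-7


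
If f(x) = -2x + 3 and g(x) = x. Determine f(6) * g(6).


-54


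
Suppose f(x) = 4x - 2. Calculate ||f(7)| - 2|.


f(7) = 26
|26| = 26
|26 - 2| = 24

24


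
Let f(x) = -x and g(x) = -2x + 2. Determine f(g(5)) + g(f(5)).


f(g(5)) = 8
g(f(5)) = 12
Sum = 20

20


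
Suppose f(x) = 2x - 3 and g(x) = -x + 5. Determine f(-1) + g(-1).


1


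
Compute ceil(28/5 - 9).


-3


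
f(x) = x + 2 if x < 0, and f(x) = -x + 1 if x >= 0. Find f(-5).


-5 satisfies x < 0
f(-5) = -3

-3


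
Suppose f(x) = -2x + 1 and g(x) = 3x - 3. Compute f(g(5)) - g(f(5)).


f(g(5)) = -23
g(f(5)) = -30
Difference = 7

7


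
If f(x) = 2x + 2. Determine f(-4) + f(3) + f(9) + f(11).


f(-4) = -6
f(3) = 8
f(9) = 20
f(11) = 24
Sum = 46

46


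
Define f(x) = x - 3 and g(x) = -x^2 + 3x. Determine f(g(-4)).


-31


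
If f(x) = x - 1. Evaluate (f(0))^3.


-1


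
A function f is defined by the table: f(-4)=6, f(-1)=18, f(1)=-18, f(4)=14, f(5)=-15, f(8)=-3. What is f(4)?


Reading from the table at x = 4

14


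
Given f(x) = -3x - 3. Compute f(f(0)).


f(0) = -3
f(-3) = 6

6


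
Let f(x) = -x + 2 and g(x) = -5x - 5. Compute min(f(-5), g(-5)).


7


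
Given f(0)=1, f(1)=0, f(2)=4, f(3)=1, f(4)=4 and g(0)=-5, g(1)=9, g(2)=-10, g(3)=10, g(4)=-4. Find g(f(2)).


f(2) = 4
g(4) = -4

-4


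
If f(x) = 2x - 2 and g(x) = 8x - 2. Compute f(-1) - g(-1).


f(-1) = -4
g(-1) = -10
Difference = 6

6


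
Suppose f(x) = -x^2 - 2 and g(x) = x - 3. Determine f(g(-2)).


g(-2) = -5
f(-5) = (-1)*(-5)^2 - 2 = -27

-27


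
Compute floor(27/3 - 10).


27/3 = 9
9 - 10 = -1
floor(-1) = -1

-1


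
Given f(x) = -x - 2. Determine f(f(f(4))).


-6


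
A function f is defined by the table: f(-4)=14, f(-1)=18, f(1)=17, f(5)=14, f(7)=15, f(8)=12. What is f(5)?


Reading from the table at x = 5

14


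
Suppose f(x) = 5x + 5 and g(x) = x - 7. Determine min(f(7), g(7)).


f(7) = 40
g(7) = 0
min = 0

0


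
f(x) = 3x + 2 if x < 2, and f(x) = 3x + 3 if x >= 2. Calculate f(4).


4 satisfies x >= 2
f(4) = 15

15


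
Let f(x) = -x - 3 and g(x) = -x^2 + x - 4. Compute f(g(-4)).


g(-4) = -24
f(-24) = 21

21


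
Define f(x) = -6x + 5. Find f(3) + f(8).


f(3) = -13
f(8) = -43
Sum = -56

-56


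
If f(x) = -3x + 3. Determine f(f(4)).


30


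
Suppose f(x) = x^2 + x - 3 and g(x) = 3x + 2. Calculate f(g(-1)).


-3


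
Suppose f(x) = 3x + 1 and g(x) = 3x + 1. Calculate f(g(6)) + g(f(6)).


116


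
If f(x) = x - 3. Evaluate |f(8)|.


f(8) = 5
|5| = 5

5


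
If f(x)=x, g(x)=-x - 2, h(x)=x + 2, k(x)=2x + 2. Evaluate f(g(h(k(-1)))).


k(-1) = 0
h(0) = 2
g(2) = -4
f(-4) = -4

-4


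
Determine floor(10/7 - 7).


10/7 = 1.4286
1.4286 - 7 = -5.5714
floor(-5.5714) = -6

-6


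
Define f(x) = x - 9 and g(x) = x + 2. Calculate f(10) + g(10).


f(10) = 1
g(10) = 12
Sum = 13

13


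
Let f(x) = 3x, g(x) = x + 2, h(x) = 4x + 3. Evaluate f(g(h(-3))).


h(-3) = -9
g(-9) = -7
f(-7) = -21

-21


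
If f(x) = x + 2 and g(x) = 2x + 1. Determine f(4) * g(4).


f(4) = 6
g(4) = 9
Product = 54

54


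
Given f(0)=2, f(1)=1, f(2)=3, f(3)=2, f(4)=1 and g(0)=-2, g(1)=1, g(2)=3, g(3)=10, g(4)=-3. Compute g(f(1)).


f(1) = 1
g(1) = 1

1


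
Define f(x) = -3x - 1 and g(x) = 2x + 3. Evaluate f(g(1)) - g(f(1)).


-11


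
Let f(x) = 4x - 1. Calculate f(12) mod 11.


f(12) = 47
47 mod 11 = 3

3


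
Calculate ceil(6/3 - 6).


6/3 = 2
2 - 6 = -4
ceil(-4) = -4

-4


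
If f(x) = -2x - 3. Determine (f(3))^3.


-729


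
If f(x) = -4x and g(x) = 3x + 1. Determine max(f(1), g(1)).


f(1) = -4
g(1) = 4
max = 4

4


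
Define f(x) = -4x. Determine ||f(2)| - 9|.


f(2) = -8
|-8| = 8
|8 - 9| = 1

1


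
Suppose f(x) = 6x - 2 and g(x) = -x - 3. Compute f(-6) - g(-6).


-41


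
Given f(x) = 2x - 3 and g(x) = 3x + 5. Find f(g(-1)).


1


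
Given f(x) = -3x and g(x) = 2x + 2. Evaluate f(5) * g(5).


f(5) = -15
g(5) = 12
Product = -180

-180


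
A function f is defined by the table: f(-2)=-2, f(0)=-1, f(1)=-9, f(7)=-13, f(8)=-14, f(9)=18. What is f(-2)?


Reading from the table at x = -2

-2


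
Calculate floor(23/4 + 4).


23/4 = 5.75
5.75 + 4 = 9.75
floor(9.75) = 9

9


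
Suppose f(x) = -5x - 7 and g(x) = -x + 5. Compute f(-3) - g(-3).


f(-3) = 8
g(-3) = 8
Difference = 0

0


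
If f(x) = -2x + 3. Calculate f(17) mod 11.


f(17) = -31
-31 mod 11 = 2

2


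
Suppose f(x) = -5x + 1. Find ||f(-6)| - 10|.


f(-6) = 31
|31| = 31
|31 - 10| = 21

21


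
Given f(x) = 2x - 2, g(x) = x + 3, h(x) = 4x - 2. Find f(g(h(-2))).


-16


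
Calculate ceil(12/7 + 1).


12/7 = 1.7143
1.7143 + 1 = 2.7143
ceil(2.7143) = 3

3


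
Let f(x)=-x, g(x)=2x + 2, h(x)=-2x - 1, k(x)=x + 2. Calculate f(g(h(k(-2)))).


0


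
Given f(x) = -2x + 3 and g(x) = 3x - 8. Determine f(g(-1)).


g(-1) = -11
f(-11) = 25

25


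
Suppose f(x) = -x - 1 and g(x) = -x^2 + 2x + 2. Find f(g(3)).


g(3) = -1
f(-1) = 0

0


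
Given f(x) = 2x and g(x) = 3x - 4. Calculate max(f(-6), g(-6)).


f(-6) = -12
g(-6) = -22
max = -12

-12


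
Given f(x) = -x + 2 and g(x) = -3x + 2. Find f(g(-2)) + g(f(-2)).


f(g(-2)) = -6
g(f(-2)) = -10
Sum = -16

-16


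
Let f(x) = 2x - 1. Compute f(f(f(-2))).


f(-2) = -5
f(-5) = -11
f(-11) = -23

-23


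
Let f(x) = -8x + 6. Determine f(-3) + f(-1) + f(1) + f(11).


-40


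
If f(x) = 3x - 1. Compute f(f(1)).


f(1) = 2
f(2) = 5

5


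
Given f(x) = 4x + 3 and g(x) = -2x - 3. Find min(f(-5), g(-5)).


f(-5) = -17
g(-5) = 7
min = -17

-17


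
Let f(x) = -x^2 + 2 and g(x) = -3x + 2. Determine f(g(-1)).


-23


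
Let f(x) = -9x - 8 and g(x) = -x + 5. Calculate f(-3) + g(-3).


f(-3) = 19
g(-3) = 8
Sum = 27

27


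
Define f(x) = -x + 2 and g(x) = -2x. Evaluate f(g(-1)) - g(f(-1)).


6


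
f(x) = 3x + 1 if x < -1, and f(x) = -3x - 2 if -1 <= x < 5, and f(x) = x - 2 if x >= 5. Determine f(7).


7 satisfies x >= 5
f(7) = 5

5


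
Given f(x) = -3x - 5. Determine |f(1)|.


f(1) = -8
|-8| = 8

8


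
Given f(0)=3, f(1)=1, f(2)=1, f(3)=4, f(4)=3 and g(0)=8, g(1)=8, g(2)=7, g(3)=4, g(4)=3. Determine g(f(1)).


f(1) = 1
g(1) = 8

8


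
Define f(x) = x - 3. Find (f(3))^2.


f(3) = 0
(0)^2 = 0

0


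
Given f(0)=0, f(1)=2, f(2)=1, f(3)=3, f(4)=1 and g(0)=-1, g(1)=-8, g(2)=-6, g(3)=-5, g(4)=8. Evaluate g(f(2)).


f(2) = 1
g(1) = -8

-8


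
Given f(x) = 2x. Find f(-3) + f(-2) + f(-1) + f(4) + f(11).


f(-3) = -6
f(-2) = -4
f(-1) = -2
f(4) = 8
f(11) = 22
Sum = 18

18


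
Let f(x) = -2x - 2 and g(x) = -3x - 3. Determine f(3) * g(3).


f(3) = -8
g(3) = -12
Product = 96

96


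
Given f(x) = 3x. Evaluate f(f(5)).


45


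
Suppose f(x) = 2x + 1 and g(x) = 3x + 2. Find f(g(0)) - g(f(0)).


f(g(0)) = 5
g(f(0)) = 5
Difference = 0

0


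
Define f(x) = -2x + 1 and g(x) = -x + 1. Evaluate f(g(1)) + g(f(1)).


f(g(1)) = 1
g(f(1)) = 2
Sum = 3

3


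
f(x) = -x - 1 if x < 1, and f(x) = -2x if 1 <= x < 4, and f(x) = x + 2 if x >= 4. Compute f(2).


-4


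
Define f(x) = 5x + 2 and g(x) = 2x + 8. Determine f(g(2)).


g(2) = 12
f(12) = 62

62


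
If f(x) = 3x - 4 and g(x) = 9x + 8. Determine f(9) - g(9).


f(9) = 23
g(9) = 89
Difference = -66

-66


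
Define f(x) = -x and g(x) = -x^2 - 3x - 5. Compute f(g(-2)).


g(-2) = -3
f(-3) = 3

3


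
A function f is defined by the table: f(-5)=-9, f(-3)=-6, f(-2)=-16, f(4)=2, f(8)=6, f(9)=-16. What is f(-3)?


Reading from the table at x = -3

-6


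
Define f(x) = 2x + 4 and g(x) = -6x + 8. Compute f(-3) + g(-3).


f(-3) = -2
g(-3) = 26
Sum = 24

24


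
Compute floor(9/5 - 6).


-5


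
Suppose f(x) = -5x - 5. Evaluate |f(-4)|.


f(-4) = 15
|15| = 15

15


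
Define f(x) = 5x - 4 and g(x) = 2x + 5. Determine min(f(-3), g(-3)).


f(-3) = -19
g(-3) = -1
min = -19

-19


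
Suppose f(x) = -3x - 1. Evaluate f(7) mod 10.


8


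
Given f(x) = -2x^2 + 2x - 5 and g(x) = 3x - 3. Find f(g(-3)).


-317


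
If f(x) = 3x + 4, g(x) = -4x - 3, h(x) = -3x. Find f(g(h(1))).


31


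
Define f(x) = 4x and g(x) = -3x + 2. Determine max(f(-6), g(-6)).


f(-6) = -24
g(-6) = 20
max = 20

20


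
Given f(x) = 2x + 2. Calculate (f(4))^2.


f(4) = 10
(10)^2 = 100

100


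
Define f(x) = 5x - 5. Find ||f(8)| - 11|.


f(8) = 35
|35| = 35
|35 - 11| = 24

24


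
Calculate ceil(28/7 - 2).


28/7 = 4
4 - 2 = 2
ceil(2) = 2

2


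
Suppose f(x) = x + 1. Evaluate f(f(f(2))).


f(2) = 3
f(3) = 4
f(4) = 5

5


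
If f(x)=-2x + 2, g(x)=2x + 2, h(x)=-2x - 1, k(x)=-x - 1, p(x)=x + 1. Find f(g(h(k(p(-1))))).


p(-1) = 0
k(0) = -1
h(-1) = 1
g(1) = 4
f(4) = -6

-6


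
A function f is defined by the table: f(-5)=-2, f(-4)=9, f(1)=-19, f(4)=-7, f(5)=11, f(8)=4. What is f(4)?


Reading from the table at x = 4

-7


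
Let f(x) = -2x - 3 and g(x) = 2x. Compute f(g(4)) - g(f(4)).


3


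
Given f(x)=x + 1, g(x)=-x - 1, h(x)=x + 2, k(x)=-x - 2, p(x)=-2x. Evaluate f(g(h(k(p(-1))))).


p(-1) = 2
k(2) = -4
h(-4) = -2
g(-2) = 1
f(1) = 2

2


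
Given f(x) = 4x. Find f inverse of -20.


-5


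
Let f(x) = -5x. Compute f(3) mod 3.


f(3) = -15
-15 mod 3 = 0

0


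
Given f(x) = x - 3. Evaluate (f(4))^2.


1


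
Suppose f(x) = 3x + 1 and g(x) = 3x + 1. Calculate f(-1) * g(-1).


4


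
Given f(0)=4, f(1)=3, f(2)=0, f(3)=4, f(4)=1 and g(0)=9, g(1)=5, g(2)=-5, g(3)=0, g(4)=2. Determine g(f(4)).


f(4) = 1
g(1) = 5

5


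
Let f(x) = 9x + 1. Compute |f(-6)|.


f(-6) = -53
|-53| = 53

53


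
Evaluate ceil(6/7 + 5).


6


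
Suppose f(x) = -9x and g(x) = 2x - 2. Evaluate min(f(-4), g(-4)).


-10


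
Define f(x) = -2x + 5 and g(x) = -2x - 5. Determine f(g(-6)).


g(-6) = 7
f(7) = -9

-9


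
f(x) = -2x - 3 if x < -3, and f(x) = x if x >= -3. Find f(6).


6 satisfies x >= -3
f(6) = 6

6


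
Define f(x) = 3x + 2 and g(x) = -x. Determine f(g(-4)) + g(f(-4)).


f(g(-4)) = 14
g(f(-4)) = 10
Sum = 24

24


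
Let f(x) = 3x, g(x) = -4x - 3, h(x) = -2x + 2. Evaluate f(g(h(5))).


87


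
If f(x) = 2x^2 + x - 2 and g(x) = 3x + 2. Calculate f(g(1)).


g(1) = 5
f(5) = 2*(5)^2 + 1*(5) - 2 = 53

53


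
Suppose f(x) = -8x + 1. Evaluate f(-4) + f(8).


-30


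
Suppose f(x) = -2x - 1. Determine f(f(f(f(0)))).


f(0) = -1
f(-1) = 1
f(1) = -3
f(-3) = 5

5


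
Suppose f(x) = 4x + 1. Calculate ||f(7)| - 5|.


f(7) = 29
|29| = 29
|29 - 5| = 24

24


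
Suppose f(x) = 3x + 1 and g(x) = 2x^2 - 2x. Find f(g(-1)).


g(-1) = 4
f(4) = 13

13


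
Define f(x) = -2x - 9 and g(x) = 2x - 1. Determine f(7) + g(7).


f(7) = -23
g(7) = 13
Sum = -10

-10


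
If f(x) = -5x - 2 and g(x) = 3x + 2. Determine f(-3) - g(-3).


f(-3) = 13
g(-3) = -7
Difference = 20

20


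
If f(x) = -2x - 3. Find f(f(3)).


f(3) = -9
f(-9) = 15

15


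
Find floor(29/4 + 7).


14


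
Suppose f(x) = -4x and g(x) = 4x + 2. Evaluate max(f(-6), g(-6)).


f(-6) = 24
g(-6) = -22
max = 24

24


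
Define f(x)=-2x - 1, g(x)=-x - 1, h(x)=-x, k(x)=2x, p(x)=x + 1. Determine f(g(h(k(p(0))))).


p(0) = 1
k(1) = 2
h(2) = -2
g(-2) = 1
f(1) = -3

-3


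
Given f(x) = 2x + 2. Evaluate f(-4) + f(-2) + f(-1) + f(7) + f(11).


f(-4) = -6
f(-2) = -2
f(-1) = 0
f(7) = 16
f(11) = 24
Sum = 32

32


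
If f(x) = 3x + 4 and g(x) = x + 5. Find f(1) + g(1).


f(1) = 7
g(1) = 6
Sum = 13

13


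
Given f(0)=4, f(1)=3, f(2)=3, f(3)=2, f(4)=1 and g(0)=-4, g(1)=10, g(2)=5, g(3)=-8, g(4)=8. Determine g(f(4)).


f(4) = 1
g(1) = 10

10


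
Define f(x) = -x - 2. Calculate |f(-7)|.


f(-7) = 5
|5| = 5

5


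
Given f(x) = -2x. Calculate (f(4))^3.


f(4) = -8
(-8)^3 = -512

-512


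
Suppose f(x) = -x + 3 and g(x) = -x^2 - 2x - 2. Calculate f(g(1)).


g(1) = -5
f(-5) = 8

8


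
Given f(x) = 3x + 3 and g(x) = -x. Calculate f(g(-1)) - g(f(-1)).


f(g(-1)) = 6
g(f(-1)) = 0
Difference = 6

6


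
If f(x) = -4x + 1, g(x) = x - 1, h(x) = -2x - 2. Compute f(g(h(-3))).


h(-3) = 4
g(4) = 3
f(3) = -11

-11


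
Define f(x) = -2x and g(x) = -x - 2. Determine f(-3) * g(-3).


f(-3) = 6
g(-3) = 1
Product = 6

6


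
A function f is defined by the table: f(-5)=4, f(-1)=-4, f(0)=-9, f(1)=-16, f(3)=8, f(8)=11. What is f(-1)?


-4


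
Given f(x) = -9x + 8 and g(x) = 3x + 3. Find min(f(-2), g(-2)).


f(-2) = 26
g(-2) = -3
min = -3

-3


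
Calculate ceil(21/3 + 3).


21/3 = 7
7 + 3 = 10
ceil(10) = 10

10


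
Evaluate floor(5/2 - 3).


5/2 = 2.5
2.5 - 3 = -0.5
floor(-0.5) = -1

-1


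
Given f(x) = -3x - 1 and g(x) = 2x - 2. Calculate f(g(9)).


-49


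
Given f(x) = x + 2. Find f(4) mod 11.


f(4) = 6
6 mod 11 = 6

6


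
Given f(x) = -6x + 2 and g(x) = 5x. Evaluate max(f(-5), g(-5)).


32


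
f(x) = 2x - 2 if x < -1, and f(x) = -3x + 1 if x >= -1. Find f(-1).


-1 satisfies x >= -1
f(-1) = 4

4


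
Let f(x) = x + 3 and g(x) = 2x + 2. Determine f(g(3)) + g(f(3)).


f(g(3)) = 11
g(f(3)) = 14
Sum = 25

25


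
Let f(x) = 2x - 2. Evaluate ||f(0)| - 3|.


1


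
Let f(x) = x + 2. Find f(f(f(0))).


f(0) = 2
f(2) = 4
f(4) = 6

6


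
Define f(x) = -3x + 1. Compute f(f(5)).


f(5) = -14
f(-14) = 43

43


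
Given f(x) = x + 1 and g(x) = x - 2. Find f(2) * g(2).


f(2) = 3
g(2) = 0
Product = 0

0


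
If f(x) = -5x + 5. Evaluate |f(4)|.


15


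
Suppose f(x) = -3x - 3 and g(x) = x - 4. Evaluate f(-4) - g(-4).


f(-4) = 9
g(-4) = -8
Difference = 17

17


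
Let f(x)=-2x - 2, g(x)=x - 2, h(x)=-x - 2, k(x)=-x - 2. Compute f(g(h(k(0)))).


k(0) = -2
h(-2) = 0
g(0) = -2
f(-2) = 2

2


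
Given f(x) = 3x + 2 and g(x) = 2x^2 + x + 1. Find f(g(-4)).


g(-4) = 29
f(29) = 89

89


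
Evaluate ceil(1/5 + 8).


1/5 = 0.2
0.2 + 8 = 8.2
ceil(8.2) = 9

9


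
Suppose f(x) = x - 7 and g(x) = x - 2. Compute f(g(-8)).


g(-8) = -10
f(-10) = -17

-17


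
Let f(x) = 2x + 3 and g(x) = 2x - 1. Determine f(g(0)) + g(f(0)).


6


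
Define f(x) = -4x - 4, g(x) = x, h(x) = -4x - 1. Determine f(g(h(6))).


h(6) = -25
g(-25) = -25
f(-25) = 96

96


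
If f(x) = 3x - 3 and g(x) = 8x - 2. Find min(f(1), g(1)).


f(1) = 0
g(1) = 6
min = 0

0


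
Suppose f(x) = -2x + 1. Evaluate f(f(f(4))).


f(4) = -7
f(-7) = 15
f(15) = -29

-29


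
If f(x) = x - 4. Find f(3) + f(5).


f(3) = -1
f(5) = 1
Sum = 0

0


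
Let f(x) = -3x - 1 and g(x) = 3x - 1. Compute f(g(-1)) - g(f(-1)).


f(g(-1)) = 11
g(f(-1)) = 5
Difference = 6

6


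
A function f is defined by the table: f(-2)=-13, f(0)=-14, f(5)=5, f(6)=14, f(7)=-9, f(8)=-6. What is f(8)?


Reading from the table at x = 8

-6


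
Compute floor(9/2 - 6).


9/2 = 4.5
4.5 - 6 = -1.5
floor(-1.5) = -2

-2


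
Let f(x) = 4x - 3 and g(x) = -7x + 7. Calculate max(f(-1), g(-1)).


f(-1) = -7
g(-1) = 14
max = 14

14


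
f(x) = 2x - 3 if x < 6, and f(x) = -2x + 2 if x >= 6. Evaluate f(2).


2 satisfies x < 6
f(2) = 1

1


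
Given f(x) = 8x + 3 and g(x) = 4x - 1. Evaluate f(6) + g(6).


f(6) = 51
g(6) = 23
Sum = 74

74


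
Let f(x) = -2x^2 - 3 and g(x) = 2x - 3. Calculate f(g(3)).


g(3) = 3
f(3) = (-2)*(3)^2 - 3 = -21

-21


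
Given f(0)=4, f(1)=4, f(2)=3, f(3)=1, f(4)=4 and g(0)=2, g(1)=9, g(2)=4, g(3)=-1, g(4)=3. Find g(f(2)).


f(2) = 3
g(3) = -1

-1


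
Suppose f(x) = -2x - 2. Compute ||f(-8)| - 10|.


f(-8) = 14
|14| = 14
|14 - 10| = 4

4


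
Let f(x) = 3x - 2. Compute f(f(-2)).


f(-2) = -8
f(-8) = -26

-26


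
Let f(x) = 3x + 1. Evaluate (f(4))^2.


f(4) = 13
(13)^2 = 169

169


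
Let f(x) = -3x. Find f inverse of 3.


-1


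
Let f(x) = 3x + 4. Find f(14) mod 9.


f(14) = 46
46 mod 9 = 1

1


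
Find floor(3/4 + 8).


3/4 = 0.75
0.75 + 8 = 8.75
floor(8.75) = 8

8


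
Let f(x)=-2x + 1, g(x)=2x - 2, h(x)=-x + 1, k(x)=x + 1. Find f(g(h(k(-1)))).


k(-1) = 0
h(0) = 1
g(1) = 0
f(0) = 1

1


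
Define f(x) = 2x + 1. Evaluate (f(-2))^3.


f(-2) = -3
(-3)^3 = -27

-27


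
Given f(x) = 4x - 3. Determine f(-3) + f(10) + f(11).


f(-3) = -15
f(10) = 37
f(11) = 41
Sum = 63

63


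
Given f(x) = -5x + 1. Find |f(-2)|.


f(-2) = 11
|11| = 11

11


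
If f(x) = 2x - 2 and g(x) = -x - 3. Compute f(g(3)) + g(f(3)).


f(g(3)) = -14
g(f(3)) = -7
Sum = -21

-21


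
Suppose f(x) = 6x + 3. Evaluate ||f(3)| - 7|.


14


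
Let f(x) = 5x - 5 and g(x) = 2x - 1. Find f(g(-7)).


g(-7) = -15
f(-15) = -80

-80


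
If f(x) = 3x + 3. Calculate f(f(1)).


21


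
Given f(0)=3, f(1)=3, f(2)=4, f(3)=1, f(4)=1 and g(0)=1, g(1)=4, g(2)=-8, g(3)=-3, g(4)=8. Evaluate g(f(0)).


f(0) = 3
g(3) = -3

-3


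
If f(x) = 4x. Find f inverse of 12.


Solve 4x = 12
x = (12) / 4 = 3

3


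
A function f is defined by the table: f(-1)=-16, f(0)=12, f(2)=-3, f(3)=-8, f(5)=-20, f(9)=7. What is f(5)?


Reading from the table at x = 5

-20


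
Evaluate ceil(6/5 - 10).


6/5 = 1.2
1.2 - 10 = -8.8
ceil(-8.8) = -8

-8


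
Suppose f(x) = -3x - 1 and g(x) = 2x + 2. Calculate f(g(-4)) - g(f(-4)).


f(g(-4)) = 17
g(f(-4)) = 24
Difference = -7

-7


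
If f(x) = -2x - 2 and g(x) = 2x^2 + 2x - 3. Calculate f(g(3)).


g(3) = 21
f(21) = -44

-44


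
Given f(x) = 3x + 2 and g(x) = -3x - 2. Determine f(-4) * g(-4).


f(-4) = -10
g(-4) = 10
Product = -100

-100


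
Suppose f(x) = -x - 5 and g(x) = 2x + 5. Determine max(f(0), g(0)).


f(0) = -5
g(0) = 5
max = 5

5


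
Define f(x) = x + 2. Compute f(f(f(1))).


f(1) = 3
f(3) = 5
f(5) = 7

7


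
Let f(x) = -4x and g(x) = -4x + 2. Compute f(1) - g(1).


-2


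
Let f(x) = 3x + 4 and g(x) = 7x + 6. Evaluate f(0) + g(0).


10


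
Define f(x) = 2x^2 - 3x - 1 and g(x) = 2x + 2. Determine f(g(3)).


g(3) = 8
f(8) = 2*(8)^2 - 3*(8) - 1 = 103

103


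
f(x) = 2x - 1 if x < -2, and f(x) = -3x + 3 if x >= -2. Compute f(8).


8 satisfies x >= -2
f(8) = -21

-21


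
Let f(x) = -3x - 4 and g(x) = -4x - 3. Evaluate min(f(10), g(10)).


f(10) = -34
g(10) = -43
min = -43

-43


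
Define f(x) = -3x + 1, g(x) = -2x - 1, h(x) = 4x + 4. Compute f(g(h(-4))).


-68


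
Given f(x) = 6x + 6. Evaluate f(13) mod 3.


f(13) = 84
84 mod 3 = 0

0


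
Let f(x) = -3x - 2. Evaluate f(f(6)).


f(6) = -20
f(-20) = 58

58


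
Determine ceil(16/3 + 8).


16/3 = 5.3333
5.3333 + 8 = 13.3333
ceil(13.3333) = 14

14


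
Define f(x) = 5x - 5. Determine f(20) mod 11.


7


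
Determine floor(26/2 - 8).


26/2 = 13
13 - 8 = 5
floor(5) = 5

5


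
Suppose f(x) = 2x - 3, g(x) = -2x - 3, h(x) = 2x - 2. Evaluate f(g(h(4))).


-33


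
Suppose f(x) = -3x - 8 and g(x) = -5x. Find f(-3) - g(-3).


f(-3) = 1
g(-3) = 15
Difference = -14

-14


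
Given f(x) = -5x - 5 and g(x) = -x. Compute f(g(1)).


g(1) = -1
f(-1) = 0

0


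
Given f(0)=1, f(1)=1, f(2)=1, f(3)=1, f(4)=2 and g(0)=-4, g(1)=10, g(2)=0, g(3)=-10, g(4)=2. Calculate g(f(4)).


f(4) = 2
g(2) = 0

0


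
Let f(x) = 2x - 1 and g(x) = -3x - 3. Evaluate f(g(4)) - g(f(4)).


-7


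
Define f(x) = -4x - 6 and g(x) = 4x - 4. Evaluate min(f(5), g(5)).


f(5) = -26
g(5) = 16
min = -26

-26


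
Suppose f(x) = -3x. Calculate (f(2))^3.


f(2) = -6
(-6)^3 = -216

-216


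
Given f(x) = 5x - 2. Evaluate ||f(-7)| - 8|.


f(-7) = -37
|-37| = 37
|37 - 8| = 29

29


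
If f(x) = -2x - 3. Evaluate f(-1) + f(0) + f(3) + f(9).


f(-1) = -1
f(0) = -3
f(3) = -9
f(9) = -21
Sum = -34

-34


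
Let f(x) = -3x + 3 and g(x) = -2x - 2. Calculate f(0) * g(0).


f(0) = 3
g(0) = -2
Product = -6

-6


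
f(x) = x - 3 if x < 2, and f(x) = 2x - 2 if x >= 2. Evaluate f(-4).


-7


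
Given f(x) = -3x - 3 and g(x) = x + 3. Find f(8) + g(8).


f(8) = -27
g(8) = 11
Sum = -16

-16


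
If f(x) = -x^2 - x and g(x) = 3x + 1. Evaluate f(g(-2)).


-20


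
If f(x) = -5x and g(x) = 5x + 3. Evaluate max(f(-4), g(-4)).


f(-4) = 20
g(-4) = -17
max = 20

20


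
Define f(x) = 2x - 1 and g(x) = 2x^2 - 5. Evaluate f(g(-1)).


-7


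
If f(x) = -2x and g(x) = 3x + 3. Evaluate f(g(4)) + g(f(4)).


f(g(4)) = -30
g(f(4)) = -21
Sum = -51

-51


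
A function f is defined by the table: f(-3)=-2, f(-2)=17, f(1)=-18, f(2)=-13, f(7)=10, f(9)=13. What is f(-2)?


Reading from the table at x = -2

17


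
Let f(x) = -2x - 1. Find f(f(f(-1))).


f(-1) = 1
f(1) = -3
f(-3) = 5

5


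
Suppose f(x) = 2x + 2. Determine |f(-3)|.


4


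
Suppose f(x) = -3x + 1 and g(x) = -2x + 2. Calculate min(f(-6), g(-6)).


f(-6) = 19
g(-6) = 14
min = 14

14


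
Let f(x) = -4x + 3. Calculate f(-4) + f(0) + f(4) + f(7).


-16


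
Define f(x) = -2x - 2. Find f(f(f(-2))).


10


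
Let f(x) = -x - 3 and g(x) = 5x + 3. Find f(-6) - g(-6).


30


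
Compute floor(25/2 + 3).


25/2 = 12.5
12.5 + 3 = 15.5
floor(15.5) = 15

15


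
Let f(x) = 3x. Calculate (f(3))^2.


81


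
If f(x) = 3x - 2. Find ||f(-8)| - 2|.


f(-8) = -26
|-26| = 26
|26 - 2| = 24

24


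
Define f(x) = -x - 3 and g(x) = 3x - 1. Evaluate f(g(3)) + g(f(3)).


f(g(3)) = -11
g(f(3)) = -19
Sum = -30

-30


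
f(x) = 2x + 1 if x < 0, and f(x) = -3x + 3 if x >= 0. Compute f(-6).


-6 satisfies x < 0
f(-6) = -11

-11


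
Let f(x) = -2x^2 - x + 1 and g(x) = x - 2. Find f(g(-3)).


g(-3) = -5
f(-5) = (-2)*(-5)^2 - 1*(-5) + 1 = -44

-44


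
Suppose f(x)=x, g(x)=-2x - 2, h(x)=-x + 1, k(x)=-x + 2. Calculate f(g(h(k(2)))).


k(2) = 0
h(0) = 1
g(1) = -4
f(-4) = -4

-4


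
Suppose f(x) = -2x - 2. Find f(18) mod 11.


f(18) = -38
-38 mod 11 = 6

6


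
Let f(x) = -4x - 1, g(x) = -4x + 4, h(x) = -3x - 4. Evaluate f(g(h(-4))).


h(-4) = 8
g(8) = -28
f(-28) = 111

111


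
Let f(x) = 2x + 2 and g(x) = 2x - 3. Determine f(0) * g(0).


f(0) = 2
g(0) = -3
Product = -6

-6


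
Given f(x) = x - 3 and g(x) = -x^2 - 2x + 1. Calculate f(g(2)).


g(2) = -7
f(-7) = -10

-10


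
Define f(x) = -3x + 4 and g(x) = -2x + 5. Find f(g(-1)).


g(-1) = 7
f(7) = -17

-17


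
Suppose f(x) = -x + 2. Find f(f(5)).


f(5) = -3
f(-3) = 5

5


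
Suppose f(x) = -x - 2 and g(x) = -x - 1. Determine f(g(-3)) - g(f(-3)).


f(g(-3)) = -4
g(f(-3)) = -2
Difference = -2

-2


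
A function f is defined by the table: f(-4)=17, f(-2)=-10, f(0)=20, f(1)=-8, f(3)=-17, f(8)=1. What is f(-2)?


Reading from the table at x = -2

-10


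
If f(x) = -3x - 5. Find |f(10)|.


f(10) = -35
|-35| = 35

35


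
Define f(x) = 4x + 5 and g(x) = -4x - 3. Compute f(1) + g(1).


f(1) = 9
g(1) = -7
Sum = 2

2


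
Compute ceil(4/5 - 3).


4/5 = 0.8
0.8 - 3 = -2.2
ceil(-2.2) = -2

-2


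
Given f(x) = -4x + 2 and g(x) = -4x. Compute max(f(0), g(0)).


f(0) = 2
g(0) = 0
max = 2

2


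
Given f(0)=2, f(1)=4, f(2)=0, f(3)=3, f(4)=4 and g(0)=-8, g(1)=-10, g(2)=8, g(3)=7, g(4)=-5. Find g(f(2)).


f(2) = 0
g(0) = -8

-8


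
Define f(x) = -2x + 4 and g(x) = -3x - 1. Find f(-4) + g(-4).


f(-4) = 12
g(-4) = 11
Sum = 23

23


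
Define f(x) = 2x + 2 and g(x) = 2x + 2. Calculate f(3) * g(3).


f(3) = 8
g(3) = 8
Product = 64

64


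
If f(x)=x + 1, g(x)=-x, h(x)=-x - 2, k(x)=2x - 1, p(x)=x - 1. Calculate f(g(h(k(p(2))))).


4


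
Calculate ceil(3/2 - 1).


3/2 = 1.5
1.5 - 1 = 0.5
ceil(0.5) = 1

1


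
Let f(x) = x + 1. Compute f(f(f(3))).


f(3) = 4
f(4) = 5
f(5) = 6

6


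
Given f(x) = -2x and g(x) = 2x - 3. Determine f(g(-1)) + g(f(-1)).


f(g(-1)) = 10
g(f(-1)) = 1
Sum = 11

11


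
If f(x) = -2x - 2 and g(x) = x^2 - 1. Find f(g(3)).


-18


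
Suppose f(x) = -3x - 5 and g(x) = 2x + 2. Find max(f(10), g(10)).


f(10) = -35
g(10) = 22
max = 22

22


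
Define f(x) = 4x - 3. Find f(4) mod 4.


f(4) = 13
13 mod 4 = 1

1


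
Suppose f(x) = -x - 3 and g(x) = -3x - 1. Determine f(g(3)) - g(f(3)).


f(g(3)) = 7
g(f(3)) = 17
Difference = -10

-10


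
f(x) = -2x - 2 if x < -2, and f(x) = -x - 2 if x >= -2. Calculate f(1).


1 satisfies x >= -2
f(1) = -3

-3


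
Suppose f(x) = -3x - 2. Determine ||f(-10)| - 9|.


19


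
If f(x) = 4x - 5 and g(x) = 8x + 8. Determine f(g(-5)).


-133


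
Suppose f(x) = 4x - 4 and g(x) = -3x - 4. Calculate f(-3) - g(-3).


f(-3) = -16
g(-3) = 5
Difference = -21

-21


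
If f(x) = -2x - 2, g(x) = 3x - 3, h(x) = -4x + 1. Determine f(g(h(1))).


h(1) = -3
g(-3) = -12
f(-12) = 22

22


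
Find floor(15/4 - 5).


15/4 = 3.75
3.75 - 5 = -1.25
floor(-1.25) = -2

-2


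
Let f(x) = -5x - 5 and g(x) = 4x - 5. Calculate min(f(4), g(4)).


f(4) = -25
g(4) = 11
min = -25

-25


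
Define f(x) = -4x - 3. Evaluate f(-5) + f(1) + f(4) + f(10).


f(-5) = 17
f(1) = -7
f(4) = -19
f(10) = -43
Sum = -52

-52


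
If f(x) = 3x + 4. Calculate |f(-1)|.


f(-1) = 1
|1| = 1

1


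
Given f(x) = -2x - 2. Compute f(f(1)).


f(1) = -4
f(-4) = 6

6


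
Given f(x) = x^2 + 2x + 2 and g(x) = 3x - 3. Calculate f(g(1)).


g(1) = 0
f(0) = 1*(0)^2 + 2*(0) + 2 = 2

2


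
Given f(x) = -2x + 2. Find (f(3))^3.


f(3) = -4
(-4)^3 = -64

-64


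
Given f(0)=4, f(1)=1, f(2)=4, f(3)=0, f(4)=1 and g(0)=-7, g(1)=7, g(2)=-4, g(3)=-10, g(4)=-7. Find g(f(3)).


-7


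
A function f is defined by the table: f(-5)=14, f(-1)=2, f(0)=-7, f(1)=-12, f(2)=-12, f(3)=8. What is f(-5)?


Reading from the table at x = -5

14


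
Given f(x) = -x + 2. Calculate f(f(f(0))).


f(0) = 2
f(2) = 0
f(0) = 2

2


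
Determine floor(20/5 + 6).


20/5 = 4
4 + 6 = 10
floor(10) = 10

10


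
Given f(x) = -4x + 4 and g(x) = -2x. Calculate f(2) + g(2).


f(2) = -4
g(2) = -4
Sum = -8

-8


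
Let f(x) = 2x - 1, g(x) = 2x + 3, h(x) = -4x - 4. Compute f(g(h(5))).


-91


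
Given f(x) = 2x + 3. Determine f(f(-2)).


f(-2) = -1
f(-1) = 1

1


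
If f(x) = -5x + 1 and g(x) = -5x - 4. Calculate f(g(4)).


121


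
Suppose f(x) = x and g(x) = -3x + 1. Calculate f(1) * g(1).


f(1) = 1
g(1) = -2
Product = -2

-2


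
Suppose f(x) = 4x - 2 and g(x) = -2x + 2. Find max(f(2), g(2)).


6


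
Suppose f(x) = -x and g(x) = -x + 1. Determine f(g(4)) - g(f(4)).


f(g(4)) = 3
g(f(4)) = 5
Difference = -2

-2


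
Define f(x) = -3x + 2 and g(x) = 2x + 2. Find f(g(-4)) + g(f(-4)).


f(g(-4)) = 20
g(f(-4)) = 30
Sum = 50

50


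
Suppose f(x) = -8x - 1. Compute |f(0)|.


f(0) = -1
|-1| = 1

1


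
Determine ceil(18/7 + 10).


18/7 = 2.5714
2.5714 + 10 = 12.5714
ceil(12.5714) = 13

13


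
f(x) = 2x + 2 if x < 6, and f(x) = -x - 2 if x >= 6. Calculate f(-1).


-1 satisfies x < 6
f(-1) = 0

0


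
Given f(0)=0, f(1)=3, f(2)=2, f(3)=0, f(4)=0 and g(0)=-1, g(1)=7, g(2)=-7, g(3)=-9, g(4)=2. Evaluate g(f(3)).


f(3) = 0
g(0) = -1

-1


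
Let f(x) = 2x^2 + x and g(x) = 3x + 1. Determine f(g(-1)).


g(-1) = -2
f(-2) = 2*(-2)^2 + 1*(-2) = 6

6


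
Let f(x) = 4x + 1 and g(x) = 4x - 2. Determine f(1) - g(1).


f(1) = 5
g(1) = 2
Difference = 3

3


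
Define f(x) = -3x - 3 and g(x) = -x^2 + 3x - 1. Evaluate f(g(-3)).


g(-3) = -19
f(-19) = 54

54


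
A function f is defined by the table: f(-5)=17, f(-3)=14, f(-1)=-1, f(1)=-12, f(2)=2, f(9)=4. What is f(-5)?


Reading from the table at x = -5

17


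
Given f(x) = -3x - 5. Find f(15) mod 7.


f(15) = -50
-50 mod 7 = 6

6


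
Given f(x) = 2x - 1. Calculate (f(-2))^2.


f(-2) = -5
(-5)^2 = 25

25


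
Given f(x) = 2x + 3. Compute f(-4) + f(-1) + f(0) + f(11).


f(-4) = -5
f(-1) = 1
f(0) = 3
f(11) = 25
Sum = 24

24


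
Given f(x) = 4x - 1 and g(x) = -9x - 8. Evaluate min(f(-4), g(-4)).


-17


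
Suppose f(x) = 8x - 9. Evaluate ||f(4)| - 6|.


f(4) = 23
|23| = 23
|23 - 6| = 17

17


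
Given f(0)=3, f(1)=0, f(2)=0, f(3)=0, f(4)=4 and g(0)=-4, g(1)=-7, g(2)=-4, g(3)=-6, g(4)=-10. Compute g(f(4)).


f(4) = 4
g(4) = -10

-10


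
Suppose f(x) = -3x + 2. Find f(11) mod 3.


2


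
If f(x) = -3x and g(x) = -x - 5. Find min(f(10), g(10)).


f(10) = -30
g(10) = -15
min = -30

-30
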